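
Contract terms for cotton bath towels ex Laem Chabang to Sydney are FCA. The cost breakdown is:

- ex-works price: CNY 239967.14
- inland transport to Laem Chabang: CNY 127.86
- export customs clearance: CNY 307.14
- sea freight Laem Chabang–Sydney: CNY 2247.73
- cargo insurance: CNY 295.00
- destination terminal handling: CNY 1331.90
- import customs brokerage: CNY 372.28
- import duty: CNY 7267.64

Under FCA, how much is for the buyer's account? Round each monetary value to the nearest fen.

Buyer's account: CNY 11514.55

FCA: the seller delivers export-cleared goods to the carrier; the buyer bears costs from that point.
Seller's account: goods 239967.14 + inland to port 127.86 + export clearance 307.14 = 240402.14
Buyer's account: freight 2247.73 + insurance 295.00 + destination terminal 1331.90 + brokerage 372.28 + duty 7267.64 = 11514.55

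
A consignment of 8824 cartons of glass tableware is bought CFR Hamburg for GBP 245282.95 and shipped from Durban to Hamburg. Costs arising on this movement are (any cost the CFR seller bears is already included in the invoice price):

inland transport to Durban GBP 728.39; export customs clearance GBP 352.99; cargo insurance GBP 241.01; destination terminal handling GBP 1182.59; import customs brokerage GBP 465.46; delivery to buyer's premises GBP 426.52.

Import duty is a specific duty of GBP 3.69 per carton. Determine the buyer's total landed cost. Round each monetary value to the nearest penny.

Total landed cost: GBP 280159.09

CFR: the seller pays costs through ocean freight to the destination port, but not insurance.
Already in the invoice (seller's account under CFR): inland to port, export clearance — exclude.
CIF value = CFR price + insurance = 245282.95 + 241.01 = 245523.96
Import duty = 8824 × 3.69 = 32560.56
Buyer bears: insurance 241.01 + destination terminal 1182.59 + brokerage 465.46 + delivery 426.52 + duty 32560.56 = 34876.14
Landed cost = invoice 245282.95 + 34876.14 = 280159.09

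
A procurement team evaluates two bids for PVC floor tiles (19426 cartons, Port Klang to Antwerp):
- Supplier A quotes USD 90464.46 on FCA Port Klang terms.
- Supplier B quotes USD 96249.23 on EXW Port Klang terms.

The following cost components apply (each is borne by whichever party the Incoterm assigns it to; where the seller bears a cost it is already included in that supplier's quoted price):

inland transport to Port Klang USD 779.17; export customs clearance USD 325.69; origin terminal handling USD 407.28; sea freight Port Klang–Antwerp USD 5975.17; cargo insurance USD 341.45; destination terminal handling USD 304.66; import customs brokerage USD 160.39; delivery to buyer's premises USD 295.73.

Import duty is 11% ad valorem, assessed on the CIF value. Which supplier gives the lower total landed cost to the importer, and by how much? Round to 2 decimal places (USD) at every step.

Supplier A is cheaper by USD 7647.49

Supplier A (FCA):
CIF value = FCA price + origin terminal + freight + insurance = 90464.46 + 407.28 + 5975.17 + 341.45 = 97188.36
Import duty = 97188.36 × 11% = 10690.72
Buyer bears (A): 407.28 + 5975.17 + 341.45 + 304.66 + 160.39 + 295.73 = 7484.68
Landed cost (A) = invoice 90464.46 + 7484.68 + duty 10690.72 = 108639.86
Supplier B (EXW):
CIF value = EXW price + inland to port + export clearance + origin terminal + freight + insurance = 96249.23 + 779.17 + 325.69 + 407.28 + 5975.17 + 341.45 = 104077.99
Import duty = 104077.99 × 11% = 11448.58
Buyer bears (B): 779.17 + 325.69 + 407.28 + 5975.17 + 341.45 + 304.66 + 160.39 + 295.73 = 8589.54
Landed cost (B) = invoice 96249.23 + 8589.54 + duty 11448.58 = 116287.35
Difference = |108639.86 − 116287.35| = 7647.49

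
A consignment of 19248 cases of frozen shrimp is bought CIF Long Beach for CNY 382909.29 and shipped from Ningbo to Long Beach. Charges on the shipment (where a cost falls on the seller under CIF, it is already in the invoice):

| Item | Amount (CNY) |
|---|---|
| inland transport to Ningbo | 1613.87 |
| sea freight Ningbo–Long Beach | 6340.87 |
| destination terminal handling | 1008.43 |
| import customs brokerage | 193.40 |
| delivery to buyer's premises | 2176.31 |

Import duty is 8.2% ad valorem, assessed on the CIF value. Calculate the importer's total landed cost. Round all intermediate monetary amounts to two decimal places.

Total landed cost: CNY 417685.99

CIF: the seller pays costs through ocean freight and marine insurance to the destination port.
Already in the invoice (seller's account under CIF): inland to port, freight — exclude.
The CIF price already equals the CIF value: 382909.29
Import duty = 382909.29 × 8.2% = 31398.56
Buyer bears: destination terminal 1008.43 + brokerage 193.40 + delivery 2176.31 + duty 31398.56 = 34776.70
Landed cost = invoice 382909.29 + 34776.70 = 417685.99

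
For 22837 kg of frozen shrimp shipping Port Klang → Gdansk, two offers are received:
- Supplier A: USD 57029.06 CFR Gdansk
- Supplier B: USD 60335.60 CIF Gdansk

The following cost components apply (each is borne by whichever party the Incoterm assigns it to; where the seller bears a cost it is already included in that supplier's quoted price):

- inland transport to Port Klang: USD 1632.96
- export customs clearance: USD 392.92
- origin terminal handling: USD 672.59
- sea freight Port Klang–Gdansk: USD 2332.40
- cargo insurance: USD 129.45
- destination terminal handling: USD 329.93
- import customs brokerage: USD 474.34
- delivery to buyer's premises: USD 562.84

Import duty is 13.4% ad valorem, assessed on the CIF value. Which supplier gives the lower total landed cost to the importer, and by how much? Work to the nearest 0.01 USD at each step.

Supplier A (CFR):
CIF value = CFR price + insurance = 57029.06 + 129.45 = 57158.51
Import duty = 57158.51 × 13.4% = 7659.24
Buyer bears (A): 129.45 + 329.93 + 474.34 + 562.84 = 1496.56
Landed cost (A) = invoice 57029.06 + 1496.56 + duty 7659.24 = 66184.86
Supplier B (CIF):
The CIF price already equals the CIF value: 60335.60
Import duty = 60335.60 × 13.4% = 8084.97
Buyer bears (B): 329.93 + 474.34 + 562.84 = 1367.11
Landed cost (B) = invoice 60335.60 + 1367.11 + duty 8084.97 = 69787.68
Difference = |66184.86 − 69787.68| = 3602.82

Supplier A is cheaper by USD 3602.82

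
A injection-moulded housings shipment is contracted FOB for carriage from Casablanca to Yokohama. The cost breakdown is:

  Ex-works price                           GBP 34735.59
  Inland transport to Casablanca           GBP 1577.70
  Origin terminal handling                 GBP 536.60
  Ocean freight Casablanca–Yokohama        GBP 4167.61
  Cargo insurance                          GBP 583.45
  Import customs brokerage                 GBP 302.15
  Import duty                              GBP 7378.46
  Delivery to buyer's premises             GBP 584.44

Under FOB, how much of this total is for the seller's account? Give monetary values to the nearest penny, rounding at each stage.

Seller's account: GBP 36849.89

FOB: the seller bears costs until goods are on board at the origin port; the buyer bears freight, insurance and all costs thereafter.
Seller's account: goods 34735.59 + inland to port 1577.70 + origin terminal 536.60 = 36849.89
Buyer's account: freight 4167.61 + insurance 583.45 + brokerage 302.15 + duty 7378.46 + delivery 584.44 = 13016.11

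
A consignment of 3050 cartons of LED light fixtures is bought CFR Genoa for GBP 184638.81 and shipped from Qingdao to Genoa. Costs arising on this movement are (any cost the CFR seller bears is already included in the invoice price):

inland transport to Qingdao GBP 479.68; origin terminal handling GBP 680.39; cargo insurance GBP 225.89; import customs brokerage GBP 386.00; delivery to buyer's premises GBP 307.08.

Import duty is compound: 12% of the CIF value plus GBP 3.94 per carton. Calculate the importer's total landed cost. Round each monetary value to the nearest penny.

Total landed cost: GBP 219758.54

CFR: the seller pays costs through ocean freight to the destination port, but not insurance.
Already in the invoice (seller's account under CFR): inland to port, origin terminal — exclude.
CIF value = CFR price + insurance = 184638.81 + 225.89 = 184864.70
Ad valorem component: 184864.70 × 12% = 22183.76
Specific component: 3050 × 3.94 = 12017.00
Import duty = 22183.76 + 12017.00 = 34200.76
Buyer bears: insurance 225.89 + brokerage 386.00 + delivery 307.08 + duty 34200.76 = 35119.73
Landed cost = invoice 184638.81 + 35119.73 = 219758.54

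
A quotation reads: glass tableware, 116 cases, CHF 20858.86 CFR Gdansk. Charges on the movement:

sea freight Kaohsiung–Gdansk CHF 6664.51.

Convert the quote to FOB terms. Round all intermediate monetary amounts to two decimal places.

From CFR to FOB, the seller no longer bears: freight.
FOB price = 20858.86 − 6664.51 = 14194.35

FOB price: CHF 14194.35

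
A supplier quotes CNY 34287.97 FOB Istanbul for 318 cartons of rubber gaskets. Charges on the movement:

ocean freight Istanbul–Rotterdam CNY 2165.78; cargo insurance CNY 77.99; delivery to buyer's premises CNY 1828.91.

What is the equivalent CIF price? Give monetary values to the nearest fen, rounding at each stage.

CIF price: CNY 36531.74

Not relevant to the conversion: delivery — on the buyer under both terms; not part of either seller's price.
From FOB to CIF, the seller additionally bears: freight, insurance.
CIF price = 34287.97 + 2165.78 + 77.99 = 36531.74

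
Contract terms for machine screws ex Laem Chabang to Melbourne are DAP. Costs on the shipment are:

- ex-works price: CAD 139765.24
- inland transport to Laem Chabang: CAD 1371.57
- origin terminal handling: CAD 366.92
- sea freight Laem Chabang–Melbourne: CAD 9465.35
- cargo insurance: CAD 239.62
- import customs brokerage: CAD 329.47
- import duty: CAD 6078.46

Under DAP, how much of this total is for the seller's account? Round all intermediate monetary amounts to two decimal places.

DAP: the seller bears all costs to the named destination except import duty and clearance.
Seller's account: goods 139765.24 + inland to port 1371.57 + origin terminal 366.92 + freight 9465.35 + insurance 239.62 = 151208.70
Buyer's account: brokerage 329.47 + duty 6078.46 = 6407.93

Seller's account: CAD 151208.70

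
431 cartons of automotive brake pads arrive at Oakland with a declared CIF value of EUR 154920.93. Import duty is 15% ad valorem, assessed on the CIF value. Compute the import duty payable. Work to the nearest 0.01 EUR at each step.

Import duty = 154920.93 × 15% = 23238.14

Import duty: EUR 23238.14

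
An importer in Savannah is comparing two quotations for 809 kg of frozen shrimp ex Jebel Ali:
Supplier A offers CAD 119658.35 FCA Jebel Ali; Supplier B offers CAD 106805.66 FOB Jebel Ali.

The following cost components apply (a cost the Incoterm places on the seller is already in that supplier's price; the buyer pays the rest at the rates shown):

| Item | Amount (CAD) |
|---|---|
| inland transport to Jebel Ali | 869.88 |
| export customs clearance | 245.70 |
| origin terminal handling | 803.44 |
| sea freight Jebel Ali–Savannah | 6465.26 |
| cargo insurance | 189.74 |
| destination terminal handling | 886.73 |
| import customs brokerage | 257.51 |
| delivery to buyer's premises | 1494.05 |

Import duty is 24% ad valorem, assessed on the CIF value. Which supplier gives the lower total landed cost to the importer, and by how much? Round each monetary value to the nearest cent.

Supplier A (FCA):
CIF value = FCA price + origin terminal + freight + insurance = 119658.35 + 803.44 + 6465.26 + 189.74 = 127116.79
Import duty = 127116.79 × 24% = 30508.03
Buyer bears (A): 803.44 + 6465.26 + 189.74 + 886.73 + 257.51 + 1494.05 = 10096.73
Landed cost (A) = invoice 119658.35 + 10096.73 + duty 30508.03 = 160263.11
Supplier B (FOB):
CIF value = FOB price + freight + insurance = 106805.66 + 6465.26 + 189.74 = 113460.66
Import duty = 113460.66 × 24% = 27230.56
Buyer bears (B): 6465.26 + 189.74 + 886.73 + 257.51 + 1494.05 = 9293.29
Landed cost (B) = invoice 106805.66 + 9293.29 + duty 27230.56 = 143329.51
Difference = |160263.11 − 143329.51| = 16933.60

Supplier B is cheaper by CAD 16933.60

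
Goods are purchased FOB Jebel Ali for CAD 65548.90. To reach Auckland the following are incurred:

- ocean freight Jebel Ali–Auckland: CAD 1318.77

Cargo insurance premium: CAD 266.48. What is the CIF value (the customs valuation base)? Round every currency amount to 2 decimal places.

CIF = FOB price + freight + insurance
CIF = 65548.90 + 1318.77 + 266.48 = 67134.15

CIF value: CAD 67134.15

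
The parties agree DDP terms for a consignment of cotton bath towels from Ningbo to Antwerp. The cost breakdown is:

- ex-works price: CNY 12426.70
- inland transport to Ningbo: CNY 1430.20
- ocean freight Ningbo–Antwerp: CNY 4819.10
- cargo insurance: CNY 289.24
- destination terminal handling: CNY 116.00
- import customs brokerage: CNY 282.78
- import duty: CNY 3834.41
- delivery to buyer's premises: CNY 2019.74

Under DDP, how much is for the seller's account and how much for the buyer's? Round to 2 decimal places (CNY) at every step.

DDP: the seller bears all costs including import duty.
Seller's account: goods 12426.70 + inland to port 1430.20 + freight 4819.10 + insurance 289.24 + destination terminal 116.00 + brokerage 282.78 + duty 3834.41 + delivery 2019.74 = 25218.17
Buyer's account: 0.00

Seller: CNY 25218.17; buyer: CNY 0.00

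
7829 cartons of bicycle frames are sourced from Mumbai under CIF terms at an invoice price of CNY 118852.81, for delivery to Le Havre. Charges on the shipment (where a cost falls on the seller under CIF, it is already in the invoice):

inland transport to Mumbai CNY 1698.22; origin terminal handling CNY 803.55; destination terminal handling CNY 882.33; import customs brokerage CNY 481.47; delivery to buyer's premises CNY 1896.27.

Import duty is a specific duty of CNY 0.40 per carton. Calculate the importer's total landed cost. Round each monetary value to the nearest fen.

CIF: the seller pays costs through ocean freight and marine insurance to the destination port.
Already in the invoice (seller's account under CIF): inland to port, origin terminal — exclude.
The CIF price already equals the CIF value: 118852.81
Import duty = 7829 × 0.40 = 3131.60
Buyer bears: destination terminal 882.33 + brokerage 481.47 + delivery 1896.27 + duty 3131.60 = 6391.67
Landed cost = invoice 118852.81 + 6391.67 = 125244.48

Total landed cost: CNY 125244.48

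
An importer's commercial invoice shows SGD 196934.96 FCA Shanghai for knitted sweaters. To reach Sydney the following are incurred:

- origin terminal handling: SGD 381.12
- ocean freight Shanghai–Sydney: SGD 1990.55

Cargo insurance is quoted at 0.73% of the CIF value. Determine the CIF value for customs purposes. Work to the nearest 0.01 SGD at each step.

Let C be the CIF value. C = FCA price + pre-shipment costs + freight + 0.73% × C
C − 0.73% × C = 196934.96 + 381.12 + 1990.55
0.9927 × C = 199306.63
C = 199306.63 / 0.9927 = 200772.27
Insurance premium = 0.73% × 200772.27 = 1465.64

CIF value: SGD 200772.27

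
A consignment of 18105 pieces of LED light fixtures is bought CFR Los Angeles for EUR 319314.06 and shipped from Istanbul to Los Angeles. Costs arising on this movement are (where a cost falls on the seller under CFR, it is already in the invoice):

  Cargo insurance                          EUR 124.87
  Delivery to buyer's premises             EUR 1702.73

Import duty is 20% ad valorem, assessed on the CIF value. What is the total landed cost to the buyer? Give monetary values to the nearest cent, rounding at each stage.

Total landed cost: EUR 385029.45

CFR: the seller pays costs through ocean freight to the destination port, but not insurance.
CIF value = CFR price + insurance = 319314.06 + 124.87 = 319438.93
Import duty = 319438.93 × 20% = 63887.79
Buyer bears: insurance 124.87 + delivery 1702.73 + duty 63887.79 = 65715.39
Landed cost = invoice 319314.06 + 65715.39 = 385029.45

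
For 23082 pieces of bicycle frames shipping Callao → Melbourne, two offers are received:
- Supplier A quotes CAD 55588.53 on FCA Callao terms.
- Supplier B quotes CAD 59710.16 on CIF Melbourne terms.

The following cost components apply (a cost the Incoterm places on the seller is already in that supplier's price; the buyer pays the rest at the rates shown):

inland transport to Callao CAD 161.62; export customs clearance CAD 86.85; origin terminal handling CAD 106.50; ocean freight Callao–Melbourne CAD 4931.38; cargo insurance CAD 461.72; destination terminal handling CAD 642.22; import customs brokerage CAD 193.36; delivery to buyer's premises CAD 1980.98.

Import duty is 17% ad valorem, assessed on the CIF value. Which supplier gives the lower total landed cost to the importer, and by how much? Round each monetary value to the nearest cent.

Supplier A (FCA):
CIF value = FCA price + origin terminal + freight + insurance = 55588.53 + 106.50 + 4931.38 + 461.72 = 61088.13
Import duty = 61088.13 × 17% = 10384.98
Buyer bears (A): 106.50 + 4931.38 + 461.72 + 642.22 + 193.36 + 1980.98 = 8316.16
Landed cost (A) = invoice 55588.53 + 8316.16 + duty 10384.98 = 74289.67
Supplier B (CIF):
The CIF price already equals the CIF value: 59710.16
Import duty = 59710.16 × 17% = 10150.73
Buyer bears (B): 642.22 + 193.36 + 1980.98 = 2816.56
Landed cost (B) = invoice 59710.16 + 2816.56 + duty 10150.73 = 72677.45
Difference = |74289.67 − 72677.45| = 1612.22

Supplier B is cheaper by CAD 1612.22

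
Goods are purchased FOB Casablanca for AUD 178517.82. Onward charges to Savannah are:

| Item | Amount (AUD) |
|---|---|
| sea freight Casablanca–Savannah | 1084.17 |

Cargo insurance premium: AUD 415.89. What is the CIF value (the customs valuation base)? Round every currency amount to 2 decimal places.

CIF = FOB price + freight + insurance
CIF = 178517.82 + 1084.17 + 415.89 = 180017.88

CIF value: AUD 180017.88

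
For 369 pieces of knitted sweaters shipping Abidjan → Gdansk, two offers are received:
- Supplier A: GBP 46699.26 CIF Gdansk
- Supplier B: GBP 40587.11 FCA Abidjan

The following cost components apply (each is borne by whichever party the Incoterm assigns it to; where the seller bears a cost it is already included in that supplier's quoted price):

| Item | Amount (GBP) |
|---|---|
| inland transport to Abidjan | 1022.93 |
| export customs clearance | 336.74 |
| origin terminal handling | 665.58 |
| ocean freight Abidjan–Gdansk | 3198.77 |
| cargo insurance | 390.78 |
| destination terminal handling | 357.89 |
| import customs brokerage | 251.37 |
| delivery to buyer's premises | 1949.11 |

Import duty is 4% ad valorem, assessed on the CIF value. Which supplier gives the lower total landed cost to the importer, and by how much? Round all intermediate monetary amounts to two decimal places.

Supplier B is cheaper by GBP 1931.30

Supplier A (CIF):
The CIF price already equals the CIF value: 46699.26
Import duty = 46699.26 × 4% = 1867.97
Buyer bears (A): 357.89 + 251.37 + 1949.11 = 2558.37
Landed cost (A) = invoice 46699.26 + 2558.37 + duty 1867.97 = 51125.60
Supplier B (FCA):
CIF value = FCA price + origin terminal + freight + insurance = 40587.11 + 665.58 + 3198.77 + 390.78 = 44842.24
Import duty = 44842.24 × 4% = 1793.69
Buyer bears (B): 665.58 + 3198.77 + 390.78 + 357.89 + 251.37 + 1949.11 = 6813.50
Landed cost (B) = invoice 40587.11 + 6813.50 + duty 1793.69 = 49194.30
Difference = |51125.60 − 49194.30| = 1931.30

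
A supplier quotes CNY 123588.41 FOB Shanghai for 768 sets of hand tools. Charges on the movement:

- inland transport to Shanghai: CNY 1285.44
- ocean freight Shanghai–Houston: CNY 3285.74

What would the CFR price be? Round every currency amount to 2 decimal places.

CFR price: CNY 126874.15

Not relevant to the conversion: inland to port — on the seller under both FOB and CFR; already in the FOB price and stays in the CFR price.
From FOB to CFR, the seller additionally bears: freight.
CFR price = 123588.41 + 3285.74 = 126874.15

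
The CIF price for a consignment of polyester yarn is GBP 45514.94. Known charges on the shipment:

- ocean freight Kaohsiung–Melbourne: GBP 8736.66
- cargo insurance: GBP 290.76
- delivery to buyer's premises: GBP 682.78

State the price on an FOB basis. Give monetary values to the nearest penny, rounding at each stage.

FOB price: GBP 36487.52

Not relevant to the conversion: delivery — on the buyer under both terms; not part of either seller's price.
From CIF to FOB, the seller no longer bears: freight, insurance.
FOB price = 45514.94 − 8736.66 − 290.76 = 36487.52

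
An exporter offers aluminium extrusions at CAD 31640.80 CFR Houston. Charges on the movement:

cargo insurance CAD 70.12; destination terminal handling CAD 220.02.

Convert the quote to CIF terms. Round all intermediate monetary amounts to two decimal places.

Not relevant to the conversion: destination terminal — on the buyer under both terms; not part of either seller's price.
From CFR to CIF, the seller additionally bears: insurance.
CIF price = 31640.80 + 70.12 = 31710.92

CIF price: CAD 31710.92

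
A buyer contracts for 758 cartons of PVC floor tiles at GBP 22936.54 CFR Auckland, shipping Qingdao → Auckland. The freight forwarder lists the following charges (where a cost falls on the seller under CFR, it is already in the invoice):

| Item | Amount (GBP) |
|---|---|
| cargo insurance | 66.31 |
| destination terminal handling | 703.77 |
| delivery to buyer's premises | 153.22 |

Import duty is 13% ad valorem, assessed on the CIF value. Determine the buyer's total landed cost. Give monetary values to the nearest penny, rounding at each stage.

Total landed cost: GBP 26850.21

CFR: the seller pays costs through ocean freight to the destination port, but not insurance.
CIF value = CFR price + insurance = 22936.54 + 66.31 = 23002.85
Import duty = 23002.85 × 13% = 2990.37
Buyer bears: insurance 66.31 + destination terminal 703.77 + delivery 153.22 + duty 2990.37 = 3913.67
Landed cost = invoice 22936.54 + 3913.67 = 26850.21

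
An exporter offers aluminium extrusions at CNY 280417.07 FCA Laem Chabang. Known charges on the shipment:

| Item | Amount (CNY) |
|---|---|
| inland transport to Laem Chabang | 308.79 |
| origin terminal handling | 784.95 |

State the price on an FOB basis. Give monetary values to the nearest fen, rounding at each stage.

Not relevant to the conversion: inland to port — on the seller under both FCA and FOB; already in the FCA price and stays in the FOB price.
From FCA to FOB, the seller additionally bears: origin terminal.
FOB price = 280417.07 + 784.95 = 281202.02

FOB price: CNY 281202.02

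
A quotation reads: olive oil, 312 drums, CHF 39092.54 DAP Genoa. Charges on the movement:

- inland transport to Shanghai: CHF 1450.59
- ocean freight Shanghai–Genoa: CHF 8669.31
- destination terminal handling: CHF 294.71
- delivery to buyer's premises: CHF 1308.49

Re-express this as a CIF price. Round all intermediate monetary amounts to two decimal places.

CIF price: CHF 37489.34

Not relevant to the conversion: freight, inland to port — on the seller under both DAP and CIF; already in the DAP price and stays in the CIF price.
From DAP to CIF, the seller no longer bears: destination terminal, delivery.
CIF price = 39092.54 − 294.71 − 1308.49 = 37489.34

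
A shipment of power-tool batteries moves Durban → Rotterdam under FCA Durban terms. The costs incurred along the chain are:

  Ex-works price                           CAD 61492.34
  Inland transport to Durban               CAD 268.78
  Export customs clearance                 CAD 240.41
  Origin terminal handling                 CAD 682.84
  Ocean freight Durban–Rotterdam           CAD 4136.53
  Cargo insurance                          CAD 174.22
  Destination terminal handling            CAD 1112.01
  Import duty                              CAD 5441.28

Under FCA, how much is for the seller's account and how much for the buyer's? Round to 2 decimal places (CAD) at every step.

FCA: the seller delivers export-cleared goods to the carrier; the buyer bears costs from that point.
Seller's account: goods 61492.34 + inland to port 268.78 + export clearance 240.41 = 62001.53
Buyer's account: origin terminal 682.84 + freight 4136.53 + insurance 174.22 + destination terminal 1112.01 + duty 5441.28 = 11546.88

Seller: CAD 62001.53; buyer: CAD 11546.88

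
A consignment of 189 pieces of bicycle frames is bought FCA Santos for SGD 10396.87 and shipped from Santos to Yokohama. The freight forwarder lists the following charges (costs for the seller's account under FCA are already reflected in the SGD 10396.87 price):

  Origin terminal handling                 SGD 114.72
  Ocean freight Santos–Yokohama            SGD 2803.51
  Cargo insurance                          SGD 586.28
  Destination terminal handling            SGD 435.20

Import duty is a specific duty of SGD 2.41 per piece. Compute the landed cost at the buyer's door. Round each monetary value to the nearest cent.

FCA: the seller delivers export-cleared goods to the carrier; the buyer bears costs from that point.
CIF value = FCA price + origin terminal + freight + insurance = 10396.87 + 114.72 + 2803.51 + 586.28 = 13901.38
Import duty = 189 × 2.41 = 455.49
Buyer bears: origin terminal 114.72 + freight 2803.51 + insurance 586.28 + destination terminal 435.20 + duty 455.49 = 4395.20
Landed cost = invoice 10396.87 + 4395.20 = 14792.07

Total landed cost: SGD 14792.07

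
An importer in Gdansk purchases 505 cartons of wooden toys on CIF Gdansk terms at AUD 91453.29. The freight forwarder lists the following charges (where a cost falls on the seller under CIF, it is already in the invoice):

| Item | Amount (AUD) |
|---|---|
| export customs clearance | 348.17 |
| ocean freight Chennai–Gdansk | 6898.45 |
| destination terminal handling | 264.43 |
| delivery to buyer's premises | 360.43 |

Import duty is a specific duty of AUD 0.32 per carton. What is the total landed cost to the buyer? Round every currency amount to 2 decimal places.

CIF: the seller pays costs through ocean freight and marine insurance to the destination port.
Already in the invoice (seller's account under CIF): export clearance, freight — exclude.
The CIF price already equals the CIF value: 91453.29
Import duty = 505 × 0.32 = 161.60
Buyer bears: destination terminal 264.43 + delivery 360.43 + duty 161.60 = 786.46
Landed cost = invoice 91453.29 + 786.46 = 92239.75

Total landed cost: AUD 92239.75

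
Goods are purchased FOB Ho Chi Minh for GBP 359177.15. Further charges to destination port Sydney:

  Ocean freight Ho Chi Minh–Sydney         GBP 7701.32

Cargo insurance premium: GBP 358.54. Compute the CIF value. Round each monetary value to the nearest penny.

CIF value: GBP 367237.01

CIF = FOB price + freight + insurance
CIF = 359177.15 + 7701.32 + 358.54 = 367237.01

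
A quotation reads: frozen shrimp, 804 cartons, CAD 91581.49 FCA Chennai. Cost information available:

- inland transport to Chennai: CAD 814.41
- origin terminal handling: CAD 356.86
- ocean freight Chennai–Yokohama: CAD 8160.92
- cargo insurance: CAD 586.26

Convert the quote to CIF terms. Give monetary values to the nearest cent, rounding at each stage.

Not relevant to the conversion: inland to port — on the seller under both FCA and CIF; already in the FCA price and stays in the CIF price.
From FCA to CIF, the seller additionally bears: origin terminal, freight, insurance.
CIF price = 91581.49 + 356.86 + 8160.92 + 586.26 = 100685.53

CIF price: CAD 100685.53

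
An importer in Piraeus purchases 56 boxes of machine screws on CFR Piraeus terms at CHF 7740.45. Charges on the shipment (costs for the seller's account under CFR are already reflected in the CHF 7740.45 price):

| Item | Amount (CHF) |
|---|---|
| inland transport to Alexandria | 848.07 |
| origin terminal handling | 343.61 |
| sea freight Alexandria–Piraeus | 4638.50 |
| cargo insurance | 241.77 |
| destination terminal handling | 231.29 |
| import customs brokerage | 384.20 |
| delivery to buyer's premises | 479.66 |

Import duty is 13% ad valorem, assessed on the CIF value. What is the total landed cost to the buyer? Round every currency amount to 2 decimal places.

Total landed cost: CHF 10115.06

CFR: the seller pays costs through ocean freight to the destination port, but not insurance.
Already in the invoice (seller's account under CFR): inland to port, origin terminal, freight — exclude.
CIF value = CFR price + insurance = 7740.45 + 241.77 = 7982.22
Import duty = 7982.22 × 13% = 1037.69
Buyer bears: insurance 241.77 + destination terminal 231.29 + brokerage 384.20 + delivery 479.66 + duty 1037.69 = 2374.61
Landed cost = invoice 7740.45 + 2374.61 = 10115.06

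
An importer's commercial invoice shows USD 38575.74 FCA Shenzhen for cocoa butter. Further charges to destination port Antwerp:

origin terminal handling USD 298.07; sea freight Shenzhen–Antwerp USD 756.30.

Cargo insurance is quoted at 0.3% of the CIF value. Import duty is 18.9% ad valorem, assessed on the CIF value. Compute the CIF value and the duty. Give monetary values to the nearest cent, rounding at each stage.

Let C be the CIF value. C = FCA price + pre-shipment costs + freight + 0.3% × C
C − 0.3% × C = 38575.74 + 298.07 + 756.30
0.997 × C = 39630.11
C = 39630.11 / 0.997 = 39749.36
Insurance premium = 0.3% × 39749.36 = 119.25
Import duty = 39749.36 × 18.9% = 7512.63

CIF value: USD 39749.36; import duty: USD 7512.63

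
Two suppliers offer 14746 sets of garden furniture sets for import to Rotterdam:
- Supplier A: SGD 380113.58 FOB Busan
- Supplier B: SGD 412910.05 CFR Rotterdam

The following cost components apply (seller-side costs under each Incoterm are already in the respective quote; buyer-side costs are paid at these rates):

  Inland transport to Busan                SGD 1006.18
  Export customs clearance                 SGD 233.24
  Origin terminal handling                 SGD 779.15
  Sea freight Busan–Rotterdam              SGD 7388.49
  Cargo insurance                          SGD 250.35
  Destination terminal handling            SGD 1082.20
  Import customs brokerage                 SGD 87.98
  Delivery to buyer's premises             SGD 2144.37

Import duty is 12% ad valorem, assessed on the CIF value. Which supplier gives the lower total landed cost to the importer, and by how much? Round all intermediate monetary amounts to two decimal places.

Supplier A (FOB):
CIF value = FOB price + freight + insurance = 380113.58 + 7388.49 + 250.35 = 387752.42
Import duty = 387752.42 × 12% = 46530.29
Buyer bears (A): 7388.49 + 250.35 + 1082.20 + 87.98 + 2144.37 = 10953.39
Landed cost (A) = invoice 380113.58 + 10953.39 + duty 46530.29 = 437597.26
Supplier B (CFR):
CIF value = CFR price + insurance = 412910.05 + 250.35 = 413160.40
Import duty = 413160.40 × 12% = 49579.25
Buyer bears (B): 250.35 + 1082.20 + 87.98 + 2144.37 = 3564.90
Landed cost (B) = invoice 412910.05 + 3564.90 + duty 49579.25 = 466054.20
Difference = |437597.26 − 466054.20| = 28456.94

Supplier A is cheaper by SGD 28456.94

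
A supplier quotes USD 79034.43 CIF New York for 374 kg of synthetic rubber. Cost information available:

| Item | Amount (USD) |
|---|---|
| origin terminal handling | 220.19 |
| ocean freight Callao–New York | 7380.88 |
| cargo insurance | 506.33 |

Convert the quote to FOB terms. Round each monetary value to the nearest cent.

Not relevant to the conversion: origin terminal — on the seller under both CIF and FOB; already in the CIF price and stays in the FOB price.
From CIF to FOB, the seller no longer bears: freight, insurance.
FOB price = 79034.43 − 7380.88 − 506.33 = 71147.22

FOB price: USD 71147.22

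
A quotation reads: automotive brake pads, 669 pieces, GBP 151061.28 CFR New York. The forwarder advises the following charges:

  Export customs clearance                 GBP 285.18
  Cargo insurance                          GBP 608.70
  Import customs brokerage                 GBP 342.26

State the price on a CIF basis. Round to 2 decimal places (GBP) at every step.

Not relevant to the conversion: export clearance — on the seller under both CFR and CIF; already in the CFR price and stays in the CIF price. brokerage — on the buyer under both terms; not part of either seller's price.
From CFR to CIF, the seller additionally bears: insurance.
CIF price = 151061.28 + 608.70 = 151669.98

CIF price: GBP 151669.98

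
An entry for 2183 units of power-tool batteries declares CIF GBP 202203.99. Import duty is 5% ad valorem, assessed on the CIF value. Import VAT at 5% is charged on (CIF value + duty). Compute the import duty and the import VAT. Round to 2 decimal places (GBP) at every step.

Import duty = 202203.99 × 5% = 10110.20
VAT base = CIF + duty = 202203.99 + 10110.20 = 212314.19
Import VAT = 212314.19 × 5% = 10615.71

Import duty: GBP 10110.20; import VAT: GBP 10615.71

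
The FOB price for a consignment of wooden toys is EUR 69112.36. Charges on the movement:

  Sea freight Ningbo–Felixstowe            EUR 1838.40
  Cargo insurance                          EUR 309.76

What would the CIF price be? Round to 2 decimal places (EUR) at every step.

From FOB to CIF, the seller additionally bears: freight, insurance.
CIF price = 69112.36 + 1838.40 + 309.76 = 71260.52

CIF price: EUR 71260.52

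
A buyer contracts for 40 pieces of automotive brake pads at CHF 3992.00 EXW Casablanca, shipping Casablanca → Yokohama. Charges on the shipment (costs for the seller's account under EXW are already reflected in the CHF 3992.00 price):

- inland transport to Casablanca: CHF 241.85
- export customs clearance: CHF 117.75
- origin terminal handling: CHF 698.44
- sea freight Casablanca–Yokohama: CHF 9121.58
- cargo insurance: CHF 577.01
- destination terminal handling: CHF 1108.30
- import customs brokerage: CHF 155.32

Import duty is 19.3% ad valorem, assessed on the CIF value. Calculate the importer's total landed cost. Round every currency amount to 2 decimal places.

EXW: the seller makes goods available at their premises; the buyer bears all onward costs.
CIF value = EXW price + inland to port + export clearance + origin terminal + freight + insurance = 3992.00 + 241.85 + 117.75 + 698.44 + 9121.58 + 577.01 = 14748.63
Import duty = 14748.63 × 19.3% = 2846.49
Buyer bears: inland to port 241.85 + export clearance 117.75 + origin terminal 698.44 + freight 9121.58 + insurance 577.01 + destination terminal 1108.30 + brokerage 155.32 + duty 2846.49 = 14866.74
Landed cost = invoice 3992.00 + 14866.74 = 18858.74

Total landed cost: CHF 18858.74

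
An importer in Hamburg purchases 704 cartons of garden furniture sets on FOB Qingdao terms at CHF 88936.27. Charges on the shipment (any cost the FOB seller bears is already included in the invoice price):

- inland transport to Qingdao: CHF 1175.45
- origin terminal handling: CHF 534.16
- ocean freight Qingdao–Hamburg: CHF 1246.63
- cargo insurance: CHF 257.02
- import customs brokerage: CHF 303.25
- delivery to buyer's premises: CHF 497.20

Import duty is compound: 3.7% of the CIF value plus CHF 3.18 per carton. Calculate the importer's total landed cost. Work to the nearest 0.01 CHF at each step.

Total landed cost: CHF 96825.37

FOB: the seller bears costs until goods are on board at the origin port; the buyer bears freight, insurance and all costs thereafter.
Already in the invoice (seller's account under FOB): inland to port, origin terminal — exclude.
CIF value = FOB price + freight + insurance = 88936.27 + 1246.63 + 257.02 = 90439.92
Ad valorem component: 90439.92 × 3.7% = 3346.28
Specific component: 704 × 3.18 = 2238.72
Import duty = 3346.28 + 2238.72 = 5585.00
Buyer bears: freight 1246.63 + insurance 257.02 + brokerage 303.25 + delivery 497.20 + duty 5585.00 = 7889.10
Landed cost = invoice 88936.27 + 7889.10 = 96825.37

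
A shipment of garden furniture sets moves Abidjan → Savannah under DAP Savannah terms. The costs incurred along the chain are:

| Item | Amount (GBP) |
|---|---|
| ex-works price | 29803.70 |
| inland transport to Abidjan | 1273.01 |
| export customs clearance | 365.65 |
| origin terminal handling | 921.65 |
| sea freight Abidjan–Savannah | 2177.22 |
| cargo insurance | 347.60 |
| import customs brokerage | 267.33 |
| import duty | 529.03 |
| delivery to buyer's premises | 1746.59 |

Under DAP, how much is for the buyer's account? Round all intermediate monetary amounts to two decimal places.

DAP: the seller bears all costs to the named destination except import duty and clearance.
Seller's account: goods 29803.70 + inland to port 1273.01 + export clearance 365.65 + origin terminal 921.65 + freight 2177.22 + insurance 347.60 + delivery 1746.59 = 36635.42
Buyer's account: brokerage 267.33 + duty 529.03 = 796.36

Buyer's account: GBP 796.36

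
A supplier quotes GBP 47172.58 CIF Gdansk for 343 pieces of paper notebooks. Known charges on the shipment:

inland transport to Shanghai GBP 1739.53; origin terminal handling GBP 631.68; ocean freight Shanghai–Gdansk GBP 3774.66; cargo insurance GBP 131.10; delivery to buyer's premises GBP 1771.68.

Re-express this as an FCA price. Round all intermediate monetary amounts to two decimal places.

Not relevant to the conversion: inland to port — on the seller under both CIF and FCA; already in the CIF price and stays in the FCA price. delivery — on the buyer under both terms; not part of either seller's price.
From CIF to FCA, the seller no longer bears: origin terminal, freight, insurance.
FCA price = 47172.58 − 631.68 − 3774.66 − 131.10 = 42635.14

FCA price: GBP 42635.14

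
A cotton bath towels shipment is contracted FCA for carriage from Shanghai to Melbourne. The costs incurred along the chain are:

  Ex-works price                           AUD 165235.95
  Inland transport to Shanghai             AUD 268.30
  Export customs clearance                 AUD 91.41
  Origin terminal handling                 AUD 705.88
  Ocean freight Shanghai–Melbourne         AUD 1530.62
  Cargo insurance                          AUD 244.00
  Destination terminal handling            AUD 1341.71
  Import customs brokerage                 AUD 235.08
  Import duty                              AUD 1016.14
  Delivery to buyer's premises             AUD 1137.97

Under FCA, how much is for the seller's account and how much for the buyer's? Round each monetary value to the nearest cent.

Seller: AUD 165595.66; buyer: AUD 6211.40

FCA: the seller delivers export-cleared goods to the carrier; the buyer bears costs from that point.
Seller's account: goods 165235.95 + inland to port 268.30 + export clearance 91.41 = 165595.66
Buyer's account: origin terminal 705.88 + freight 1530.62 + insurance 244.00 + destination terminal 1341.71 + brokerage 235.08 + duty 1016.14 + delivery 1137.97 = 6211.40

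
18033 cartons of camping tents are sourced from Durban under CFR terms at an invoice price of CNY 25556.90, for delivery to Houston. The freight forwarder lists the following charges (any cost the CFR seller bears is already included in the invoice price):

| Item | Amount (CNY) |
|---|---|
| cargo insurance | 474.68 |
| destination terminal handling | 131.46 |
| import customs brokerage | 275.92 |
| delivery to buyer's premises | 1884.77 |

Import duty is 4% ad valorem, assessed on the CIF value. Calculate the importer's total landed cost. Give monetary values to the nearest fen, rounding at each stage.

CFR: the seller pays costs through ocean freight to the destination port, but not insurance.
CIF value = CFR price + insurance = 25556.90 + 474.68 = 26031.58
Import duty = 26031.58 × 4% = 1041.26
Buyer bears: insurance 474.68 + destination terminal 131.46 + brokerage 275.92 + delivery 1884.77 + duty 1041.26 = 3808.09
Landed cost = invoice 25556.90 + 3808.09 = 29364.99

Total landed cost: CNY 29364.99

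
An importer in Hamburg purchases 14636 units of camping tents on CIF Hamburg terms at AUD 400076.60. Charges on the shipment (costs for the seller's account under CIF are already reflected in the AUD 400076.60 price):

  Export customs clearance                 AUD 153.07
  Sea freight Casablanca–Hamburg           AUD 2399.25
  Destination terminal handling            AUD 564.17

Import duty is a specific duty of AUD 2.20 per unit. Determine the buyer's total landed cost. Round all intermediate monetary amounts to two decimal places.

CIF: the seller pays costs through ocean freight and marine insurance to the destination port.
Already in the invoice (seller's account under CIF): export clearance, freight — exclude.
The CIF price already equals the CIF value: 400076.60
Import duty = 14636 × 2.20 = 32199.20
Buyer bears: destination terminal 564.17 + duty 32199.20 = 32763.37
Landed cost = invoice 400076.60 + 32763.37 = 432839.97

Total landed cost: AUD 432839.97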